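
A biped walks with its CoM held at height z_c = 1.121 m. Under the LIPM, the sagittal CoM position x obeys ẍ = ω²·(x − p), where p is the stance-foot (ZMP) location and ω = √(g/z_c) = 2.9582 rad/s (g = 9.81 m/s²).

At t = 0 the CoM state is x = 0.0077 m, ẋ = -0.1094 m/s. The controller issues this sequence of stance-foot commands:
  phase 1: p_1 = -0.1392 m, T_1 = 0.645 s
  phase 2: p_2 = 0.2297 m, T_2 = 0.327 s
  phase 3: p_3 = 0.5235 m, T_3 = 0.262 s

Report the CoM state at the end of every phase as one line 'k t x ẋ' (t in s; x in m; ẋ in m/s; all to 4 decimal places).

phase 1: p=-0.1392, T=0.645, ωT=1.908039, cosh=3.444115, sinh=3.295744; start (x,ẋ)=(0.007700, -0.109400) → end (x,ẋ)=(0.244857, 1.055411)
phase 2: p=0.2297, T=0.327, ωT=0.967331, cosh=1.505505, sinh=1.125409; start (x,ẋ)=(0.244857, 1.055411) → end (x,ẋ)=(0.654037, 1.639389)
phase 3: p=0.5235, T=0.262, ωT=0.775048, cosh=1.315689, sinh=0.855008; start (x,ẋ)=(0.654037, 1.639389) → end (x,ẋ)=(1.169078, 2.487092)

1 0.6450 0.2449 1.0554
2 0.9720 0.6540 1.6394
3 1.2340 1.1691 2.4871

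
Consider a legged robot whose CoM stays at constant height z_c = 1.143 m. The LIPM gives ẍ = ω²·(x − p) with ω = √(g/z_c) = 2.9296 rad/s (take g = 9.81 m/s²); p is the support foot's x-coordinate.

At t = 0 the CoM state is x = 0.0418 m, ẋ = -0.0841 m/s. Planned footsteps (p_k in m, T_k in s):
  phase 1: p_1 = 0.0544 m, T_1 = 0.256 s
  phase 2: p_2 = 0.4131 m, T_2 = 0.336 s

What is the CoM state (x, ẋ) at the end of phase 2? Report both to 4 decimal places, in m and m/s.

x = -0.2495, ẋ = -1.5567

phase 1: p=0.0544, T=0.256, ωT=0.749978, cosh=1.294665, sinh=0.822288; start (x,ẋ)=(0.041800, -0.084100) → end (x,ẋ)=(0.014482, -0.139234)
phase 2: p=0.4131, T=0.336, ωT=0.984346, cosh=1.524872, sinh=1.151188; start (x,ẋ)=(0.014482, -0.139234) → end (x,ẋ)=(-0.249454, -1.556663)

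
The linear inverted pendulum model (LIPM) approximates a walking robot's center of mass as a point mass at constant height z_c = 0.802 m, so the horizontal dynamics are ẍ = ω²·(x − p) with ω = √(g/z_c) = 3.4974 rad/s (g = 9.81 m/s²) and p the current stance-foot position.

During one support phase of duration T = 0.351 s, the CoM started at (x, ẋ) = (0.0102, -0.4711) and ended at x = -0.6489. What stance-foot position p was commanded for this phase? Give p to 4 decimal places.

ωT = 3.4974·0.351 = 1.227587; cosh(ωT) = 1.852992, sinh(ωT) = 1.559993
x(T) = p + (x₀−p)·cosh(ωT) + (ẋ₀/ω)·sinh(ωT) ⇒ p·(1 − cosh) = x(T) − x₀·cosh − (ẋ₀/ω)·sinh
numerator   = -0.6489 − (0.0102)·1.852992 − (-0.4711/3.4974)·1.559993 = -0.457669
denominator = 1 − 1.852992 = -0.852992
p = -0.457669 / -0.852992 = 0.5365

p = 0.5365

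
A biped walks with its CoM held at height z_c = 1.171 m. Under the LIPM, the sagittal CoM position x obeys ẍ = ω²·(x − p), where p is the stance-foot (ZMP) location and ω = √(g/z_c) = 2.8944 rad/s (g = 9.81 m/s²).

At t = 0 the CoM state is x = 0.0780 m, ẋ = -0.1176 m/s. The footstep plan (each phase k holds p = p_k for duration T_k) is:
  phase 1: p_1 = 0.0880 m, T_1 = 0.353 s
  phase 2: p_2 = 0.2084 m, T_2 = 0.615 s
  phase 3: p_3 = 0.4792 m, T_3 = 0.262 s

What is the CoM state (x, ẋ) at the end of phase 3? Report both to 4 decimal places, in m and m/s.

phase 1: p=0.0880, T=0.353, ωT=1.021723, cosh=1.568976, sinh=1.209002; start (x,ẋ)=(0.078000, -0.117600) → end (x,ẋ)=(0.023188, -0.219505)
phase 2: p=0.2084, T=0.615, ωT=1.780056, cosh=3.049409, sinh=2.880780; start (x,ẋ)=(0.023188, -0.219505) → end (x,ẋ)=(-0.574858, -2.213679)
phase 3: p=0.4792, T=0.262, ωT=0.758333, cosh=1.301581, sinh=0.833134; start (x,ẋ)=(-0.574858, -2.213679) → end (x,ẋ)=(-1.529934, -5.423062)

x = -1.5299, ẋ = -5.4231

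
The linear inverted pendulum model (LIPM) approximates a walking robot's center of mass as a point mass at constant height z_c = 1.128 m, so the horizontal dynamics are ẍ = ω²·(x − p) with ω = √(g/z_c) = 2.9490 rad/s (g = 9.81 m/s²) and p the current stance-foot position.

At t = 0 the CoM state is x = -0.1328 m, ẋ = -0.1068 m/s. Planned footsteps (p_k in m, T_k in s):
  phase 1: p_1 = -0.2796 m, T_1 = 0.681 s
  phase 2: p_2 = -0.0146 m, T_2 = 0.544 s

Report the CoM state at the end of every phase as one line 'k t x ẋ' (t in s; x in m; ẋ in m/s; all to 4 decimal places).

phase 1: p=-0.2796, T=0.681, ωT=2.008269, cosh=3.792315, sinh=3.658094; start (x,ẋ)=(-0.132800, -0.106800) → end (x,ẋ)=(0.144632, 1.178618)
phase 2: p=-0.0146, T=0.544, ωT=1.604256, cosh=2.587598, sinh=2.386559; start (x,ẋ)=(0.144632, 1.178618) → end (x,ẋ)=(1.351256, 4.170456)

1 0.6810 0.1446 1.1786
2 1.2250 1.3513 4.1705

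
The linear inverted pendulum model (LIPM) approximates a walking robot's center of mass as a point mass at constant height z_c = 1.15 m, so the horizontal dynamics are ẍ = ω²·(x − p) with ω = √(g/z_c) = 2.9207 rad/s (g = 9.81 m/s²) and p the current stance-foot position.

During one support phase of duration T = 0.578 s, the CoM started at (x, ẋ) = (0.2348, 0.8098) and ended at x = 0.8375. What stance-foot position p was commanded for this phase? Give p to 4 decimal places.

p = 0.3025

ωT = 2.9207·0.578 = 1.688165; cosh(ωT) = 2.797201, sinh(ωT) = 2.612342
x(T) = p + (x₀−p)·cosh(ωT) + (ẋ₀/ω)·sinh(ωT) ⇒ p·(1 − cosh) = x(T) − x₀·cosh − (ẋ₀/ω)·sinh
numerator   = 0.8375 − (0.2348)·2.797201 − (0.8098/2.9207)·2.612342 = -0.543587
denominator = 1 − 2.797201 = -1.797201
p = -0.543587 / -1.797201 = 0.3025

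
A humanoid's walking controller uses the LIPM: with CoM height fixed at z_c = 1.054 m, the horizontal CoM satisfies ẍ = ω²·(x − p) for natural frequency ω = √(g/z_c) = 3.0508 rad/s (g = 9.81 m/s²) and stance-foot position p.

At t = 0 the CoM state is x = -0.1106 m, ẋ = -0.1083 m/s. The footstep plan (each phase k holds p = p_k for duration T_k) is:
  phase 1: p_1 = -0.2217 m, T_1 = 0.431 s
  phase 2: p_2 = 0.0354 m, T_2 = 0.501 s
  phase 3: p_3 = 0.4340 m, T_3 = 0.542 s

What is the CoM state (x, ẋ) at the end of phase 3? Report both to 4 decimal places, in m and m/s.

phase 1: p=-0.2217, T=0.431, ωT=1.314895, cosh=1.996431, sinh=1.727928; start (x,ẋ)=(-0.110600, -0.108300) → end (x,ẋ)=(-0.061236, 0.369457)
phase 2: p=0.0354, T=0.501, ωT=1.528451, cosh=2.413950, sinh=2.197078; start (x,ẋ)=(-0.061236, 0.369457) → end (x,ẋ)=(0.068195, 0.244115)
phase 3: p=0.4340, T=0.542, ωT=1.653534, cosh=2.708392, sinh=2.517020; start (x,ẋ)=(0.068195, 0.244115) → end (x,ẋ)=(-0.355339, -2.147827)

x = -0.3553, ẋ = -2.1478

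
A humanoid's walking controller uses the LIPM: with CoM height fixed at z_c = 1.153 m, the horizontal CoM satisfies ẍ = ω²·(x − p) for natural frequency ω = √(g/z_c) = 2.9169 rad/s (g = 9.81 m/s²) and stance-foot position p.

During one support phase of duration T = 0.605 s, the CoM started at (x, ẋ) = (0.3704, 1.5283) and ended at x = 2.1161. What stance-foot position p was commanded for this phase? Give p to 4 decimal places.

p = 0.2404

ωT = 2.9169·0.605 = 1.764725; cosh(ωT) = 3.005599, sinh(ωT) = 2.834365
x(T) = p + (x₀−p)·cosh(ωT) + (ẋ₀/ω)·sinh(ωT) ⇒ p·(1 − cosh) = x(T) − x₀·cosh − (ẋ₀/ω)·sinh
numerator   = 2.1161 − (0.3704)·3.005599 − (1.5283/2.9169)·2.834365 = -0.482230
denominator = 1 − 3.005599 = -2.005599
p = -0.482230 / -2.005599 = 0.2404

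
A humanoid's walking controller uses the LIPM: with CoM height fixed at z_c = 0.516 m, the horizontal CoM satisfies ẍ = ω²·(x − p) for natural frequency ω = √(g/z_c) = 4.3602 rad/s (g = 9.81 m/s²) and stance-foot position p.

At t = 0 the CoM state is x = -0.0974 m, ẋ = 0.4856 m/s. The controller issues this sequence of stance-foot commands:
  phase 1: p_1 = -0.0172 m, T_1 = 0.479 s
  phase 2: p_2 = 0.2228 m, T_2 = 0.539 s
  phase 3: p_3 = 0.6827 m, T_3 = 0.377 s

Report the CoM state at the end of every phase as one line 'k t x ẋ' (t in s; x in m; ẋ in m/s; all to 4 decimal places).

1 0.4790 0.0968 0.6003
2 1.0180 0.2713 0.3211
3 1.3950 -0.2381 -3.6061

phase 1: p=-0.0172, T=0.479, ωT=2.088536, cosh=4.098477, sinh=3.974609; start (x,ẋ)=(-0.097400, 0.485600) → end (x,ẋ)=(0.096758, 0.600347)
phase 2: p=0.2228, T=0.539, ωT=2.350148, cosh=5.291237, sinh=5.195882; start (x,ẋ)=(0.096758, 0.600347) → end (x,ẋ)=(0.271295, 0.321098)
phase 3: p=0.6827, T=0.377, ωT=1.643795, cosh=2.684009, sinh=2.490764; start (x,ẋ)=(0.271295, 0.321098) → end (x,ẋ)=(-0.238088, -3.606123)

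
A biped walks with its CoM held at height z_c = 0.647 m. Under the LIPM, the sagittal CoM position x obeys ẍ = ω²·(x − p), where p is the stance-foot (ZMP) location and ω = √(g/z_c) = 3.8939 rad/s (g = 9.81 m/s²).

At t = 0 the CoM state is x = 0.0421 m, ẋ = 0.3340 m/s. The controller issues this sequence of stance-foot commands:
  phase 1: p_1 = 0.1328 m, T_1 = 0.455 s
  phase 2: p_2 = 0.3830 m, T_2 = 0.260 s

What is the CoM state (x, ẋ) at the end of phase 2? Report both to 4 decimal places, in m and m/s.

x = -0.0521, ẋ = -1.2977

phase 1: p=0.1328, T=0.455, ωT=1.771724, cosh=3.025513, sinh=2.855473; start (x,ẋ)=(0.042100, 0.334000) → end (x,ẋ)=(0.103315, 0.002035)
phase 2: p=0.3830, T=0.260, ωT=1.012414, cosh=1.557789, sinh=1.194448; start (x,ẋ)=(0.103315, 0.002035) → end (x,ẋ)=(-0.052066, -1.297664)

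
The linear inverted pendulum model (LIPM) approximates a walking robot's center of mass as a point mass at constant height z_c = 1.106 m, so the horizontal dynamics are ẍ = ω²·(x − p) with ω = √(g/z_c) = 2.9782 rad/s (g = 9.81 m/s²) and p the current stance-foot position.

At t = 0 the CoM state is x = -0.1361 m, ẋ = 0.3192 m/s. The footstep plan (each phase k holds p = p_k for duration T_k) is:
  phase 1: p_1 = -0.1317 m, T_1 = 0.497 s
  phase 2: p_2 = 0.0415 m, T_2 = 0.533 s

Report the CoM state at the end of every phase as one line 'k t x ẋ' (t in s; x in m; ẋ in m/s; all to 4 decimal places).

1 0.4970 0.0814 0.7103
2 1.0300 0.7020 2.0879

phase 1: p=-0.1317, T=0.497, ωT=1.480165, cosh=2.310636, sinh=2.083036; start (x,ẋ)=(-0.136100, 0.319200) → end (x,ẋ)=(0.081391, 0.710259)
phase 2: p=0.0415, T=0.533, ωT=1.587381, cosh=2.547691, sinh=2.343230; start (x,ẋ)=(0.081391, 0.710259) → end (x,ẋ)=(0.701956, 2.087900)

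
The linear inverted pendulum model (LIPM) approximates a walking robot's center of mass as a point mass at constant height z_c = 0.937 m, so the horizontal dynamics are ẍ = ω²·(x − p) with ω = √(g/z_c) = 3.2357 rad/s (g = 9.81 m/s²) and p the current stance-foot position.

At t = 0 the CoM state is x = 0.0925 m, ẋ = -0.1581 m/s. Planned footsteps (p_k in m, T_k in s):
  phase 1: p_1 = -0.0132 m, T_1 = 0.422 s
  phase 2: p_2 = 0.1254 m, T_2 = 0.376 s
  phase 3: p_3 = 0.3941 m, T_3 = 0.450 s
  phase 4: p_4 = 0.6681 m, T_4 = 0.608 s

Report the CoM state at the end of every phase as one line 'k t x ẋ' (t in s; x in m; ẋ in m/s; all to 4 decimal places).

phase 1: p=-0.0132, T=0.422, ωT=1.365465, cosh=2.086404, sinh=1.831142; start (x,ẋ)=(0.092500, -0.158100) → end (x,ẋ)=(0.117861, 0.296415)
phase 2: p=0.1254, T=0.376, ωT=1.216623, cosh=1.835999, sinh=1.539770; start (x,ẋ)=(0.117861, 0.296415) → end (x,ẋ)=(0.252613, 0.506657)
phase 3: p=0.3941, T=0.450, ωT=1.456065, cosh=2.261100, sinh=2.027948; start (x,ẋ)=(0.252613, 0.506657) → end (x,ẋ)=(0.391728, 0.217192)
phase 4: p=0.6681, T=0.608, ωT=1.967306, cosh=3.645607, sinh=3.505774; start (x,ẋ)=(0.391728, 0.217192) → end (x,ẋ)=(-0.104124, -2.343267)

1 0.4220 0.1179 0.2964
2 0.7980 0.2526 0.5067
3 1.2480 0.3917 0.2172
4 1.8560 -0.1041 -2.3433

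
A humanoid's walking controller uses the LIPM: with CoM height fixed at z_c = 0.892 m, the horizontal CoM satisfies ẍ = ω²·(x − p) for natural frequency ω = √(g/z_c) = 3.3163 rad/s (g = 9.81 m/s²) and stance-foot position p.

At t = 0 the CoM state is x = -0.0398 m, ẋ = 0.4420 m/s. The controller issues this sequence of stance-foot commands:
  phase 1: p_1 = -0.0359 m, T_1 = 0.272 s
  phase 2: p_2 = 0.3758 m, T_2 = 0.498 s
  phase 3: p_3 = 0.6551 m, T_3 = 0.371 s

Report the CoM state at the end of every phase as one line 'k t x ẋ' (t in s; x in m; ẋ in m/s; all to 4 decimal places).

phase 1: p=-0.0359, T=0.272, ωT=0.902034, cosh=1.435177, sinh=1.029433; start (x,ẋ)=(-0.039800, 0.442000) → end (x,ẋ)=(0.095707, 0.621034)
phase 2: p=0.3758, T=0.498, ωT=1.651517, cosh=2.703323, sinh=2.511564; start (x,ẋ)=(0.095707, 0.621034) → end (x,ẋ)=(0.088951, -0.654069)
phase 3: p=0.6551, T=0.371, ωT=1.230347, cosh=1.857305, sinh=1.565113; start (x,ẋ)=(0.088951, -0.654069) → end (x,ẋ)=(-0.705096, -4.153338)

1 0.2720 0.0957 0.6210
2 0.7700 0.0890 -0.6541
3 1.1410 -0.7051 -4.1533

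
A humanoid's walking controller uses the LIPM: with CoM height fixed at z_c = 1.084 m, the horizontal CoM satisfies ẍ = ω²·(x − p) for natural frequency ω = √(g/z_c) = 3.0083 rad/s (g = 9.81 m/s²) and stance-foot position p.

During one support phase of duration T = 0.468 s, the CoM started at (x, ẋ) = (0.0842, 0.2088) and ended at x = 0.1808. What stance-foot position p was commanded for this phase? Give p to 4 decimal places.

ωT = 3.0083·0.468 = 1.407884; cosh(ωT) = 2.165980, sinh(ωT) = 1.921319
x(T) = p + (x₀−p)·cosh(ωT) + (ẋ₀/ω)·sinh(ωT) ⇒ p·(1 − cosh) = x(T) − x₀·cosh − (ẋ₀/ω)·sinh
numerator   = 0.1808 − (0.0842)·2.165980 − (0.2088/3.0083)·1.921319 = -0.134930
denominator = 1 − 2.165980 = -1.165980
p = -0.134930 / -1.165980 = 0.1157

p = 0.1157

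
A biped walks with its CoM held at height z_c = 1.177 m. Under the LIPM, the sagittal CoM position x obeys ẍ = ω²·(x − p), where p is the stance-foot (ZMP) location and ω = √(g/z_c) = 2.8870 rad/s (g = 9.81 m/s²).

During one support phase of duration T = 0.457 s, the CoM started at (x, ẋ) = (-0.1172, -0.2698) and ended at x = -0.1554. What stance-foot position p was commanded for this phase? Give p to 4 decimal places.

ωT = 2.8870·0.457 = 1.319359; cosh(ωT) = 2.004165, sinh(ωT) = 1.736858
x(T) = p + (x₀−p)·cosh(ωT) + (ẋ₀/ω)·sinh(ωT) ⇒ p·(1 − cosh) = x(T) − x₀·cosh − (ẋ₀/ω)·sinh
numerator   = -0.1554 − (-0.1172)·2.004165 − (-0.2698/2.8870)·1.736858 = 0.241803
denominator = 1 − 2.004165 = -1.004165
p = 0.241803 / -1.004165 = -0.2408

p = -0.2408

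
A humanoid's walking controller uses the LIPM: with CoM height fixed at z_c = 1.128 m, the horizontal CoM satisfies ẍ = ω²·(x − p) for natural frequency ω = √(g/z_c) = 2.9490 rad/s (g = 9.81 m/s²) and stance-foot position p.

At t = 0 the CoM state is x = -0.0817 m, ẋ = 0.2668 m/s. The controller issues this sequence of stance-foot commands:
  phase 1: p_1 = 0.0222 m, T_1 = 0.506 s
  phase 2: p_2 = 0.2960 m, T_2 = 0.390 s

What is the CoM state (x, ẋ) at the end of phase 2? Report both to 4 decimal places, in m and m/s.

x = -0.2810, ẋ = -1.4050

phase 1: p=0.0222, T=0.506, ωT=1.492194, cosh=2.335860, sinh=2.110981; start (x,ẋ)=(-0.081700, 0.266800) → end (x,ẋ)=(-0.029513, -0.023600)
phase 2: p=0.2960, T=0.390, ωT=1.150110, cosh=1.737571, sinh=1.420969; start (x,ẋ)=(-0.029513, -0.023600) → end (x,ẋ)=(-0.280973, -1.405046)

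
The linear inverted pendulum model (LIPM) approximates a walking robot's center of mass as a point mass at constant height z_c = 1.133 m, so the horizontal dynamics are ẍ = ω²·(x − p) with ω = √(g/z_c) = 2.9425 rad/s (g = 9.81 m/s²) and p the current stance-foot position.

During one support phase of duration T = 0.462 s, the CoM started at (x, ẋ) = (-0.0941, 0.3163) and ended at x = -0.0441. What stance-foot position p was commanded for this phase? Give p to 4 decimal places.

p = 0.0412

ωT = 2.9425·0.462 = 1.359435; cosh(ωT) = 2.075399, sinh(ωT) = 1.818593
x(T) = p + (x₀−p)·cosh(ωT) + (ẋ₀/ω)·sinh(ωT) ⇒ p·(1 − cosh) = x(T) − x₀·cosh − (ẋ₀/ω)·sinh
numerator   = -0.0441 − (-0.0941)·2.075399 − (0.3163/2.9425)·1.818593 = -0.044292
denominator = 1 − 2.075399 = -1.075399
p = -0.044292 / -1.075399 = 0.0412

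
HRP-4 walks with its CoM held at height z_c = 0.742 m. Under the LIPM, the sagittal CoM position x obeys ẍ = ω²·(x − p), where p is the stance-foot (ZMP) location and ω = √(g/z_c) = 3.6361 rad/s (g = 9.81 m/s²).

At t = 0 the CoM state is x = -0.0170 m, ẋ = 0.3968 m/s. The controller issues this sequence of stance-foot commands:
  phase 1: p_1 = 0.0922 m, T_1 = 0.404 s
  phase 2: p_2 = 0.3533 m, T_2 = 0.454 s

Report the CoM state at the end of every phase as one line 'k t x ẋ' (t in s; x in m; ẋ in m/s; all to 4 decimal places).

1 0.4040 0.0669 0.0908
2 0.8580 -0.3577 -2.3680

phase 1: p=0.0922, T=0.404, ωT=1.468984, cosh=2.287490, sinh=2.057331; start (x,ẋ)=(-0.017000, 0.396800) → end (x,ẋ)=(0.066918, 0.090788)
phase 2: p=0.3533, T=0.454, ωT=1.650789, cosh=2.701495, sinh=2.509597; start (x,ẋ)=(0.066918, 0.090788) → end (x,ẋ)=(-0.357698, -2.368011)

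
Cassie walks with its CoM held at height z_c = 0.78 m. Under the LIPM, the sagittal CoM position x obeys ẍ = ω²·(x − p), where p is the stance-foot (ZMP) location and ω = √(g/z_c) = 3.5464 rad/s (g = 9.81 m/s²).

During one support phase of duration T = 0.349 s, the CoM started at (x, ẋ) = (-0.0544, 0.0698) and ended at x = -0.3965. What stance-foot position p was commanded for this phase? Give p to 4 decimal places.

p = 0.3751

ωT = 3.5464·0.349 = 1.237694; cosh(ωT) = 1.868853, sinh(ωT) = 1.578800
x(T) = p + (x₀−p)·cosh(ωT) + (ẋ₀/ω)·sinh(ωT) ⇒ p·(1 − cosh) = x(T) − x₀·cosh − (ẋ₀/ω)·sinh
numerator   = -0.3965 − (-0.0544)·1.868853 − (0.0698/3.5464)·1.578800 = -0.325908
denominator = 1 − 1.868853 = -0.868853
p = -0.325908 / -0.868853 = 0.3751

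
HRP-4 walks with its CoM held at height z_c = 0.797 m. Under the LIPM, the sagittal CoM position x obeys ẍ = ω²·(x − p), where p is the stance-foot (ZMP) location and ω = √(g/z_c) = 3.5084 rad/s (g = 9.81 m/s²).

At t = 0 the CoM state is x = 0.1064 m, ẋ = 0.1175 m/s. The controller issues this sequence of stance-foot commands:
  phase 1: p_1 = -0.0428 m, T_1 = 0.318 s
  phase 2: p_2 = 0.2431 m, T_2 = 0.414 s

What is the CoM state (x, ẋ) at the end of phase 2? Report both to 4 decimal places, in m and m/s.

x = 0.7945, ẋ = 2.1380

phase 1: p=-0.0428, T=0.318, ωT=1.115671, cosh=1.689655, sinh=1.361960; start (x,ẋ)=(0.106400, 0.117500) → end (x,ẋ)=(0.254910, 0.911457)
phase 2: p=0.2431, T=0.414, ωT=1.452478, cosh=2.253840, sinh=2.019850; start (x,ẋ)=(0.254910, 0.911457) → end (x,ẋ)=(0.794461, 2.137970)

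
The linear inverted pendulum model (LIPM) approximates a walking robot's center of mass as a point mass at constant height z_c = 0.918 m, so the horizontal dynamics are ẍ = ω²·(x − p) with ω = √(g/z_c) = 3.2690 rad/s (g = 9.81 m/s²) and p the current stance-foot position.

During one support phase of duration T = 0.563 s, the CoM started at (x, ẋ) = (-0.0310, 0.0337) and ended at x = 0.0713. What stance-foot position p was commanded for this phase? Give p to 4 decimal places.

ωT = 3.2690·0.563 = 1.840447; cosh(ωT) = 3.229050, sinh(ωT) = 3.070303
x(T) = p + (x₀−p)·cosh(ωT) + (ẋ₀/ω)·sinh(ωT) ⇒ p·(1 − cosh) = x(T) − x₀·cosh − (ẋ₀/ω)·sinh
numerator   = 0.0713 − (-0.0310)·3.229050 − (0.0337/3.2690)·3.070303 = 0.139749
denominator = 1 − 3.229050 = -2.229050
p = 0.139749 / -2.229050 = -0.0627

p = -0.0627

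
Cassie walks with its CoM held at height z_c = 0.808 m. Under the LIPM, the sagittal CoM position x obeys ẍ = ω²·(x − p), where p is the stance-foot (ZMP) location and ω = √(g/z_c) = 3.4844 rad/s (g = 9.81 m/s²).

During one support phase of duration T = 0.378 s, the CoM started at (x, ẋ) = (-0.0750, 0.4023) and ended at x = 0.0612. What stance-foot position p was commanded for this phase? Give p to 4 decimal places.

p = -0.0112

ωT = 3.4844·0.378 = 1.317103; cosh(ωT) = 2.000252, sinh(ωT) = 1.732341
x(T) = p + (x₀−p)·cosh(ωT) + (ẋ₀/ω)·sinh(ωT) ⇒ p·(1 − cosh) = x(T) − x₀·cosh − (ẋ₀/ω)·sinh
numerator   = 0.0612 − (-0.0750)·2.000252 − (0.4023/3.4844)·1.732341 = 0.011207
denominator = 1 − 2.000252 = -1.000252
p = 0.011207 / -1.000252 = -0.0112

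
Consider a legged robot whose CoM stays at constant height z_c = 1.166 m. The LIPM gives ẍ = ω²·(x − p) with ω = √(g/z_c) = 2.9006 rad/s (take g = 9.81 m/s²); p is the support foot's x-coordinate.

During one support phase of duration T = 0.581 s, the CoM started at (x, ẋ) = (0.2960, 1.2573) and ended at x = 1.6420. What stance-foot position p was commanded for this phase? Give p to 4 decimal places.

ωT = 2.9006·0.581 = 1.685249; cosh(ωT) = 2.789595, sinh(ωT) = 2.604197
x(T) = p + (x₀−p)·cosh(ωT) + (ẋ₀/ω)·sinh(ωT) ⇒ p·(1 − cosh) = x(T) − x₀·cosh − (ẋ₀/ω)·sinh
numerator   = 1.6420 − (0.2960)·2.789595 − (1.2573/2.9006)·2.604197 = -0.312541
denominator = 1 − 2.789595 = -1.789595
p = -0.312541 / -1.789595 = 0.1746

p = 0.1746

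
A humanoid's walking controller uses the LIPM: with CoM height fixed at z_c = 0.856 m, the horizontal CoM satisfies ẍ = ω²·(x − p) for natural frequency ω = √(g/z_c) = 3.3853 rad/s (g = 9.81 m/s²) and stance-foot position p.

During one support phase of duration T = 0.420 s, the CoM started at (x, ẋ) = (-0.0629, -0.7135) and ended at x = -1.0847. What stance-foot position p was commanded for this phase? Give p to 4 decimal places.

p = 0.4488

ωT = 3.3853·0.420 = 1.421826; cosh(ωT) = 2.192977, sinh(ωT) = 1.951704
x(T) = p + (x₀−p)·cosh(ωT) + (ẋ₀/ω)·sinh(ωT) ⇒ p·(1 − cosh) = x(T) − x₀·cosh − (ẋ₀/ω)·sinh
numerator   = -1.0847 − (-0.0629)·2.192977 − (-0.7135/3.3853)·1.951704 = -0.535412
denominator = 1 − 2.192977 = -1.192977
p = -0.535412 / -1.192977 = 0.4488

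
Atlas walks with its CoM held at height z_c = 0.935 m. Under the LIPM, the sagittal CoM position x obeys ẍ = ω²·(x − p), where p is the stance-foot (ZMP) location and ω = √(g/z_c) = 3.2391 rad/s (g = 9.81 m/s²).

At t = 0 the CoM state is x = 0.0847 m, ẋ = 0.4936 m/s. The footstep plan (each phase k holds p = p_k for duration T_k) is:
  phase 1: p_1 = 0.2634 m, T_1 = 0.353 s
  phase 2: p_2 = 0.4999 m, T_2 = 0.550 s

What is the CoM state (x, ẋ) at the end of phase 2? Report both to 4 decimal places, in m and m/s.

x = -0.4763, ẋ = -2.9754

phase 1: p=0.2634, T=0.353, ωT=1.143402, cosh=1.728079, sinh=1.409346; start (x,ẋ)=(0.084700, 0.493600) → end (x,ẋ)=(0.169360, 0.037212)
phase 2: p=0.4999, T=0.550, ωT=1.781505, cosh=3.053586, sinh=2.885202; start (x,ẋ)=(0.169360, 0.037212) → end (x,ẋ)=(-0.476287, -2.975420)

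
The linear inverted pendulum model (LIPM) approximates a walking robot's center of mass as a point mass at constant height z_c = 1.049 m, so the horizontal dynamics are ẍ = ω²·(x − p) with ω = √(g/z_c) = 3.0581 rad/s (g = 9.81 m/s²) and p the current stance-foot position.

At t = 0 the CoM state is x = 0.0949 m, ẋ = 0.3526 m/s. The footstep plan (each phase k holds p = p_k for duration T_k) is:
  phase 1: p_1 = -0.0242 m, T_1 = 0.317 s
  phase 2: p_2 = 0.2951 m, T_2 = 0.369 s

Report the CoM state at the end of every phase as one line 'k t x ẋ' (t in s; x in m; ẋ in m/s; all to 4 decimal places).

phase 1: p=-0.0242, T=0.317, ωT=0.969418, cosh=1.507856, sinh=1.128552; start (x,ẋ)=(0.094900, 0.352600) → end (x,ẋ)=(0.285508, 0.942711)
phase 2: p=0.2951, T=0.369, ωT=1.128439, cosh=1.707183, sinh=1.383645; start (x,ẋ)=(0.285508, 0.942711) → end (x,ẋ)=(0.705257, 1.568794)

1 0.3170 0.2855 0.9427
2 0.6860 0.7053 1.5688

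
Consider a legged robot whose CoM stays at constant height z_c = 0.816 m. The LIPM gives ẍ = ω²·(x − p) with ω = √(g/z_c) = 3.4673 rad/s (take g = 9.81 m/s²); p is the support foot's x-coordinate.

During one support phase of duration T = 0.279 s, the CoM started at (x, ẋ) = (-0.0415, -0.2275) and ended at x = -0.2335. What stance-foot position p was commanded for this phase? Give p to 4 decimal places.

ωT = 3.4673·0.279 = 0.967377; cosh(ωT) = 1.505556, sinh(ωT) = 1.125477
x(T) = p + (x₀−p)·cosh(ωT) + (ẋ₀/ω)·sinh(ωT) ⇒ p·(1 − cosh) = x(T) − x₀·cosh − (ẋ₀/ω)·sinh
numerator   = -0.2335 − (-0.0415)·1.505556 − (-0.2275/3.4673)·1.125477 = -0.097173
denominator = 1 − 1.505556 = -0.505556
p = -0.097173 / -0.505556 = 0.1922

p = 0.1922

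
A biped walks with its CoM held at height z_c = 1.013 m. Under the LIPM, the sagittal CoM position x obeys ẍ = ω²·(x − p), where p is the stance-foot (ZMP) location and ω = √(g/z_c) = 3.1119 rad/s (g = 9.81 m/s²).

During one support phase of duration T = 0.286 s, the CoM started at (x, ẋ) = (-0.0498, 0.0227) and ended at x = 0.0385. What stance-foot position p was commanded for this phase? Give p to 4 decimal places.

p = -0.2411

ωT = 3.1119·0.286 = 0.890003; cosh(ωT) = 1.422896, sinh(ωT) = 1.012242
x(T) = p + (x₀−p)·cosh(ωT) + (ẋ₀/ω)·sinh(ωT) ⇒ p·(1 − cosh) = x(T) − x₀·cosh − (ẋ₀/ω)·sinh
numerator   = 0.0385 − (-0.0498)·1.422896 − (0.0227/3.1119)·1.012242 = 0.101976
denominator = 1 − 1.422896 = -0.422896
p = 0.101976 / -0.422896 = -0.2411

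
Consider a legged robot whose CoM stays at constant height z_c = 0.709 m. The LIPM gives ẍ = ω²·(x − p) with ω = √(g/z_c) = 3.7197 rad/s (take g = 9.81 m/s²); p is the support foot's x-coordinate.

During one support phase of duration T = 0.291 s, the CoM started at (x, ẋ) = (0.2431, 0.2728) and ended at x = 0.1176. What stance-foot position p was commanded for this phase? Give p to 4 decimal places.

p = 0.5861

ωT = 3.7197·0.291 = 1.082433; cosh(ωT) = 1.645311, sinh(ωT) = 1.306541
x(T) = p + (x₀−p)·cosh(ωT) + (ẋ₀/ω)·sinh(ωT) ⇒ p·(1 − cosh) = x(T) − x₀·cosh − (ẋ₀/ω)·sinh
numerator   = 0.1176 − (0.2431)·1.645311 − (0.2728/3.7197)·1.306541 = -0.378196
denominator = 1 − 1.645311 = -0.645311
p = -0.378196 / -0.645311 = 0.5861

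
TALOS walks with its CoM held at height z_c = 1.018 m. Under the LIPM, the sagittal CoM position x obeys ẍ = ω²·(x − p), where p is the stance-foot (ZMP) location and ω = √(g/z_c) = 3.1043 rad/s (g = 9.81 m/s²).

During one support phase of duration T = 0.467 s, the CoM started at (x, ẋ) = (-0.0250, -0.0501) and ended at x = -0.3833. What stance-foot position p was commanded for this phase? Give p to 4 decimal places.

ωT = 3.1043·0.467 = 1.449708; cosh(ωT) = 2.248255, sinh(ωT) = 2.013616
x(T) = p + (x₀−p)·cosh(ωT) + (ẋ₀/ω)·sinh(ωT) ⇒ p·(1 − cosh) = x(T) − x₀·cosh − (ẋ₀/ω)·sinh
numerator   = -0.3833 − (-0.0250)·2.248255 − (-0.0501/3.1043)·2.013616 = -0.294596
denominator = 1 − 2.248255 = -1.248255
p = -0.294596 / -1.248255 = 0.2360

p = 0.2360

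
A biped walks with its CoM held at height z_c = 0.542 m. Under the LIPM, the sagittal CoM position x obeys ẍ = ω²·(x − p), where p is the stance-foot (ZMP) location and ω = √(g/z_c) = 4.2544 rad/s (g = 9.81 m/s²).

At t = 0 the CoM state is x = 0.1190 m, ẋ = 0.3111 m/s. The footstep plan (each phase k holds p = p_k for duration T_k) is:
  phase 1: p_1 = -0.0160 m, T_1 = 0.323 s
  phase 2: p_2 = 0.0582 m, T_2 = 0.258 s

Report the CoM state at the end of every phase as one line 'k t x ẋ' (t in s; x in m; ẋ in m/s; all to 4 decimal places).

phase 1: p=-0.0160, T=0.323, ωT=1.374171, cosh=2.102425, sinh=1.849375; start (x,ẋ)=(0.119000, 0.311100) → end (x,ẋ)=(0.403062, 1.716242)
phase 2: p=0.0582, T=0.258, ωT=1.097635, cosh=1.665365, sinh=1.331705; start (x,ẋ)=(0.403062, 1.716242) → end (x,ẋ)=(1.169736, 4.812019)

1 0.3230 0.4031 1.7162
2 0.5810 1.1697 4.8120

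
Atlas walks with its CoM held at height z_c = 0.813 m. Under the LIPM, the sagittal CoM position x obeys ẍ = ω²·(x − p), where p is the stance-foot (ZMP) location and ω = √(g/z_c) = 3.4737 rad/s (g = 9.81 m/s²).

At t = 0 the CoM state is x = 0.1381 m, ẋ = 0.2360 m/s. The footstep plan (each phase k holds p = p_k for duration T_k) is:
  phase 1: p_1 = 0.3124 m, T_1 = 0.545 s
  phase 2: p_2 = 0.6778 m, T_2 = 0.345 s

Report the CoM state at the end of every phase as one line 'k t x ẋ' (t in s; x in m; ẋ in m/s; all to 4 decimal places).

phase 1: p=0.3124, T=0.545, ωT=1.893167, cosh=3.395478, sinh=3.244884; start (x,ẋ)=(0.138100, 0.236000) → end (x,ẋ)=(-0.058977, -1.163334)
phase 2: p=0.6778, T=0.345, ωT=1.198426, cosh=1.808283, sinh=1.506614; start (x,ẋ)=(-0.058977, -1.163334) → end (x,ẋ)=(-1.159063, -5.959580)

1 0.5450 -0.0590 -1.1633
2 0.8900 -1.1591 -5.9596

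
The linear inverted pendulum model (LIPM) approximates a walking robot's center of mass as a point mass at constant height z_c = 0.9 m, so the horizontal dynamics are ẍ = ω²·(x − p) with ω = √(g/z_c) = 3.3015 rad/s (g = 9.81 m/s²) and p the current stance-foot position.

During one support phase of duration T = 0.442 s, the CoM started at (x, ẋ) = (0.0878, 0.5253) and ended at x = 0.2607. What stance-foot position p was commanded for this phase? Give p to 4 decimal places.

p = 0.2069

ωT = 3.3015·0.442 = 1.459263; cosh(ωT) = 2.267597, sinh(ωT) = 2.035190
x(T) = p + (x₀−p)·cosh(ωT) + (ẋ₀/ω)·sinh(ωT) ⇒ p·(1 − cosh) = x(T) − x₀·cosh − (ẋ₀/ω)·sinh
numerator   = 0.2607 − (0.0878)·2.267597 − (0.5253/3.3015)·2.035190 = -0.262213
denominator = 1 − 2.267597 = -1.267597
p = -0.262213 / -1.267597 = 0.2069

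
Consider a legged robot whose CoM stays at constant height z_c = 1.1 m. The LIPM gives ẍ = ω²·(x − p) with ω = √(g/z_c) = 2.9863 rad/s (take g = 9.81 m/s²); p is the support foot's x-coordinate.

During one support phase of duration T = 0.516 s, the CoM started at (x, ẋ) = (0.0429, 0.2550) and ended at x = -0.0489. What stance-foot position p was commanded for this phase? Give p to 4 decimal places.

ωT = 2.9863·0.516 = 1.540931; cosh(ωT) = 2.441558, sinh(ωT) = 2.227376
x(T) = p + (x₀−p)·cosh(ωT) + (ẋ₀/ω)·sinh(ωT) ⇒ p·(1 − cosh) = x(T) − x₀·cosh − (ẋ₀/ω)·sinh
numerator   = -0.0489 − (0.0429)·2.441558 − (0.2550/2.9863)·2.227376 = -0.343838
denominator = 1 − 2.441558 = -1.441558
p = -0.343838 / -1.441558 = 0.2385

p = 0.2385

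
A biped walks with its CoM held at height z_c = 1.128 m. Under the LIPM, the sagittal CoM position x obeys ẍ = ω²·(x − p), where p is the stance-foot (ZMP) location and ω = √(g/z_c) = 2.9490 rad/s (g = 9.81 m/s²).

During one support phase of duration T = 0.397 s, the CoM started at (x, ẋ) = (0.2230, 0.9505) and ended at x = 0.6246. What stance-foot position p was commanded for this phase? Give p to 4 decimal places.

ωT = 2.9490·0.397 = 1.170753; cosh(ωT) = 1.767277, sinh(ωT) = 1.457143
x(T) = p + (x₀−p)·cosh(ωT) + (ẋ₀/ω)·sinh(ωT) ⇒ p·(1 − cosh) = x(T) − x₀·cosh − (ẋ₀/ω)·sinh
numerator   = 0.6246 − (0.2230)·1.767277 − (0.9505/2.9490)·1.457143 = -0.239158
denominator = 1 − 1.767277 = -0.767277
p = -0.239158 / -0.767277 = 0.3117

p = 0.3117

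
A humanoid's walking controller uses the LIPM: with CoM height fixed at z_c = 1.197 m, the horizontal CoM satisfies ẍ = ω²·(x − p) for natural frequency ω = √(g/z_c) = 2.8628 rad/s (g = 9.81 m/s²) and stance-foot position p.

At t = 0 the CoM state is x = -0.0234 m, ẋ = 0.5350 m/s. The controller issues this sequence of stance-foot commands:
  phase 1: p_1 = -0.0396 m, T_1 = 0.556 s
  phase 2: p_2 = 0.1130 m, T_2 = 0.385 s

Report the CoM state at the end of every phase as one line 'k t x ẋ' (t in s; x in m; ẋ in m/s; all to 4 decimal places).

phase 1: p=-0.0396, T=0.556, ωT=1.591717, cosh=2.557875, sinh=2.354300; start (x,ẋ)=(-0.023400, 0.535000) → end (x,ẋ)=(0.441809, 1.477650)
phase 2: p=0.1130, T=0.385, ωT=1.102178, cosh=1.671432, sinh=1.339285; start (x,ẋ)=(0.441809, 1.477650) → end (x,ẋ)=(1.353861, 3.730478)

1 0.5560 0.4418 1.4776
2 0.9410 1.3539 3.7305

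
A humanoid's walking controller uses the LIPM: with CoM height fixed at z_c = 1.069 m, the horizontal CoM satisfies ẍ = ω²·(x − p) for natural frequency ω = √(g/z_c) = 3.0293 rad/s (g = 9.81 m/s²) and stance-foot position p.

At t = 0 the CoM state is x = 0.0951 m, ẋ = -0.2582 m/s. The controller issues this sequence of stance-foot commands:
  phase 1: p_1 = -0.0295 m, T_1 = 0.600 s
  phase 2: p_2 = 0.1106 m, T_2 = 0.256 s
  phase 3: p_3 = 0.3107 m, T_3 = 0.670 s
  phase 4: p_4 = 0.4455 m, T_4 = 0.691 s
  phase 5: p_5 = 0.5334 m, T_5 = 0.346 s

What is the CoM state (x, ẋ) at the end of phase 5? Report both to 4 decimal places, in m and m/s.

phase 1: p=-0.0295, T=0.600, ωT=1.817580, cosh=3.159679, sinh=2.997261; start (x,ẋ)=(0.095100, -0.258200) → end (x,ẋ)=(0.108727, 0.315489)
phase 2: p=0.1106, T=0.256, ωT=0.775501, cosh=1.316076, sinh=0.855603; start (x,ẋ)=(0.108727, 0.315489) → end (x,ẋ)=(0.197242, 0.410353)
phase 3: p=0.3107, T=0.670, ωT=2.029631, cosh=3.871331, sinh=3.739947; start (x,ẋ)=(0.197242, 0.410353) → end (x,ẋ)=(0.378086, 0.303204)
phase 4: p=0.4455, T=0.691, ωT=2.093246, cosh=4.117245, sinh=3.993959; start (x,ẋ)=(0.378086, 0.303204) → end (x,ẋ)=(0.567699, 0.432734)
phase 5: p=0.5334, T=0.346, ωT=1.048138, cosh=1.601462, sinh=1.250872; start (x,ẋ)=(0.567699, 0.432734) → end (x,ẋ)=(0.767014, 0.822974)

x = 0.7670, ẋ = 0.8230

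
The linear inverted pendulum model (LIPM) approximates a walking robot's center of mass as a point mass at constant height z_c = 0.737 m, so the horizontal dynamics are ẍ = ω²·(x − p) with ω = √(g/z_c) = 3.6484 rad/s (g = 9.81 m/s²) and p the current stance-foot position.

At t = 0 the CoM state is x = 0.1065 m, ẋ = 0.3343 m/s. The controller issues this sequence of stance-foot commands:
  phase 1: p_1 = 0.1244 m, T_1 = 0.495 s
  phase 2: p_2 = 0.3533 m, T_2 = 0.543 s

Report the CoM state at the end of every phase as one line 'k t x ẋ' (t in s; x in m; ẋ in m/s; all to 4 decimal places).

1 0.4950 0.3398 0.8514
2 1.0380 1.1331 2.9693

phase 1: p=0.1244, T=0.495, ωT=1.805958, cosh=3.125058, sinh=2.960741; start (x,ẋ)=(0.106500, 0.334300) → end (x,ẋ)=(0.339752, 0.851352)
phase 2: p=0.3533, T=0.543, ωT=1.981081, cosh=3.694249, sinh=3.556329; start (x,ẋ)=(0.339752, 0.851352) → end (x,ẋ)=(1.133117, 2.969318)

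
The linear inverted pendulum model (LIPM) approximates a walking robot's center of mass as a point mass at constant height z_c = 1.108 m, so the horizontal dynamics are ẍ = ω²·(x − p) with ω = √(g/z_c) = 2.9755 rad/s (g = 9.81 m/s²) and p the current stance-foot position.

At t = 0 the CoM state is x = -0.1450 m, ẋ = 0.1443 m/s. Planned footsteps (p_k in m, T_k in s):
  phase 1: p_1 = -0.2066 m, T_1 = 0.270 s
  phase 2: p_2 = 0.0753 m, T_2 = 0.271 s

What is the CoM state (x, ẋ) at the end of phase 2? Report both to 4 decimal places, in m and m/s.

phase 1: p=-0.2066, T=0.270, ωT=0.803385, cosh=1.340449, sinh=0.892638; start (x,ẋ)=(-0.145000, 0.144300) → end (x,ẋ)=(-0.080739, 0.357039)
phase 2: p=0.0753, T=0.271, ωT=0.806361, cosh=1.343111, sinh=0.896631; start (x,ẋ)=(-0.080739, 0.357039) → end (x,ẋ)=(-0.026688, 0.063243)

x = -0.0267, ẋ = 0.0632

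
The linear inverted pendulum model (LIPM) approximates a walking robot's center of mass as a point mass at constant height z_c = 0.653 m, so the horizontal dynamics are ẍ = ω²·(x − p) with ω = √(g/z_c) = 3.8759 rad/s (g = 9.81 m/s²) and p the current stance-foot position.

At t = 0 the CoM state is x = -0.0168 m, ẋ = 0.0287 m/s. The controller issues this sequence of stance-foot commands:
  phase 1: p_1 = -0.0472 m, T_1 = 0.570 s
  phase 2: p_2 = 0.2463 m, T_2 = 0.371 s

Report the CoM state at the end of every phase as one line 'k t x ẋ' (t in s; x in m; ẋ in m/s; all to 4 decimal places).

1 0.5700 0.1262 0.6625
2 0.9410 0.3189 0.5491

phase 1: p=-0.0472, T=0.570, ωT=2.209263, cosh=4.609391, sinh=4.499610; start (x,ẋ)=(-0.016800, 0.028700) → end (x,ẋ)=(0.126244, 0.662467)
phase 2: p=0.2463, T=0.371, ωT=1.437959, cosh=2.224751, sinh=1.987339; start (x,ẋ)=(0.126244, 0.662467) → end (x,ẋ)=(0.318880, 0.549064)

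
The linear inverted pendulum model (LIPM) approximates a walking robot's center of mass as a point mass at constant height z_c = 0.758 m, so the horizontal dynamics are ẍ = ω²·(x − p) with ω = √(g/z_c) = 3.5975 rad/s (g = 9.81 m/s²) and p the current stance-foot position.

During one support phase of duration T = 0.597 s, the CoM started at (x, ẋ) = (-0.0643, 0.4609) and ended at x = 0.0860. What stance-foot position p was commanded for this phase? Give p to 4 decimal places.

p = 0.0527

ωT = 3.5975·0.597 = 2.147708; cosh(ωT) = 4.340976, sinh(ωT) = 4.224224
x(T) = p + (x₀−p)·cosh(ωT) + (ẋ₀/ω)·sinh(ωT) ⇒ p·(1 − cosh) = x(T) − x₀·cosh − (ẋ₀/ω)·sinh
numerator   = 0.0860 − (-0.0643)·4.340976 − (0.4609/3.5975)·4.224224 = -0.176069
denominator = 1 − 4.340976 = -3.340976
p = -0.176069 / -3.340976 = 0.0527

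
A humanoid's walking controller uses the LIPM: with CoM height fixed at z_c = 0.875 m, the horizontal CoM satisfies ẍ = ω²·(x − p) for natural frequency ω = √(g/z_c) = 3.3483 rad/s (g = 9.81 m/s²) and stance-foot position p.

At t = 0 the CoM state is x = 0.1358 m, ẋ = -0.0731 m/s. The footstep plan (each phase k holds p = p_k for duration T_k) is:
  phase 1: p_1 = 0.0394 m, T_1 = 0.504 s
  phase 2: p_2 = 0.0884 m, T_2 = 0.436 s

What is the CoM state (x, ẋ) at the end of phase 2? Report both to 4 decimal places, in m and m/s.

x = 0.8476, ẋ = 2.5630

phase 1: p=0.0394, T=0.504, ωT=1.687543, cosh=2.795578, sinh=2.610605; start (x,ẋ)=(0.135800, -0.073100) → end (x,ẋ)=(0.251899, 0.638284)
phase 2: p=0.0884, T=0.436, ωT=1.459859, cosh=2.268810, sinh=2.036541; start (x,ẋ)=(0.251899, 0.638284) → end (x,ẋ)=(0.847573, 2.563038)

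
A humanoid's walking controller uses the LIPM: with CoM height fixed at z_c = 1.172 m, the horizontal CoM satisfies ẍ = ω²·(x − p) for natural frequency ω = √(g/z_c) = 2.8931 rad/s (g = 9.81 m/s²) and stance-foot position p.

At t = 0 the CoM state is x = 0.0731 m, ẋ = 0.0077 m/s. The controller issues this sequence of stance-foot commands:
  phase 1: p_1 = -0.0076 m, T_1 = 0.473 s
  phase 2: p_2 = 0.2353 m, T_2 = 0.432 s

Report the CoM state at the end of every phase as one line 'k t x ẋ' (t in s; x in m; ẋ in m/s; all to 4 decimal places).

phase 1: p=-0.0076, T=0.473, ωT=1.368436, cosh=2.091853, sinh=1.837349; start (x,ẋ)=(0.073100, 0.007700) → end (x,ẋ)=(0.166103, 0.445079)
phase 2: p=0.2353, T=0.432, ωT=1.249819, cosh=1.888134, sinh=1.601578; start (x,ẋ)=(0.166103, 0.445079) → end (x,ẋ)=(0.351035, 0.519741)

1 0.4730 0.1661 0.4451
2 0.9050 0.3510 0.5197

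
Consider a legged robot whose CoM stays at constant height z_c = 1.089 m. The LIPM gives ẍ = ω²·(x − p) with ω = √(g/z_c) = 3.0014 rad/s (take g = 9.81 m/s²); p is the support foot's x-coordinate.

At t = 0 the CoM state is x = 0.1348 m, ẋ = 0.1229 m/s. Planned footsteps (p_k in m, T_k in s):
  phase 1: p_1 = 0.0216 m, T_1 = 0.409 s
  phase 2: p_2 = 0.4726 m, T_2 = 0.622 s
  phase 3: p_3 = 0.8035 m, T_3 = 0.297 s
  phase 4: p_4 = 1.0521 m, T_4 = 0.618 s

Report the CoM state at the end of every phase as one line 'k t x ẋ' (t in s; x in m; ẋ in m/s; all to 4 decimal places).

phase 1: p=0.0216, T=0.409, ωT=1.227573, cosh=1.852969, sinh=1.559966; start (x,ẋ)=(0.134800, 0.122900) → end (x,ẋ)=(0.295233, 0.757742)
phase 2: p=0.4726, T=0.622, ωT=1.866871, cosh=3.311316, sinh=3.156709; start (x,ẋ)=(0.295233, 0.757742) → end (x,ẋ)=(0.682233, 0.828649)
phase 3: p=0.8035, T=0.297, ωT=0.891416, cosh=1.424327, sinh=1.014252; start (x,ẋ)=(0.682233, 0.828649) → end (x,ẋ)=(0.910798, 0.811108)
phase 4: p=1.0521, T=0.618, ωT=1.854865, cosh=3.273655, sinh=3.117181; start (x,ẋ)=(0.910798, 0.811108) → end (x,ẋ)=(1.431923, 1.333279)

1 0.4090 0.2952 0.7577
2 1.0310 0.6822 0.8286
3 1.3280 0.9108 0.8111
4 1.9460 1.4319 1.3333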